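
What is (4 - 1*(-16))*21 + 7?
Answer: 427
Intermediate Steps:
(4 - 1*(-16))*21 + 7 = (4 + 16)*21 + 7 = 20*21 + 7 = 420 + 7 = 427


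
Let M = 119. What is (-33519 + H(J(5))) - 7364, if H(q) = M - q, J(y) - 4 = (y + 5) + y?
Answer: -40783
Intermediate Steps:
J(y) = 9 + 2*y (J(y) = 4 + ((y + 5) + y) = 4 + ((5 + y) + y) = 4 + (5 + 2*y) = 9 + 2*y)
H(q) = 119 - q
(-33519 + H(J(5))) - 7364 = (-33519 + (119 - (9 + 2*5))) - 7364 = (-33519 + (119 - (9 + 10))) - 7364 = (-33519 + (119 - 1*19)) - 7364 = (-33519 + (119 - 19)) - 7364 = (-33519 + 100) - 7364 = -33419 - 7364 = -40783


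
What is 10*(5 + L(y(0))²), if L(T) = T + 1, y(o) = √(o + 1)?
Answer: 90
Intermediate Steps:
y(o) = √(1 + o)
L(T) = 1 + T
10*(5 + L(y(0))²) = 10*(5 + (1 + √(1 + 0))²) = 10*(5 + (1 + √1)²) = 10*(5 + (1 + 1)²) = 10*(5 + 2²) = 10*(5 + 4) = 10*9 = 90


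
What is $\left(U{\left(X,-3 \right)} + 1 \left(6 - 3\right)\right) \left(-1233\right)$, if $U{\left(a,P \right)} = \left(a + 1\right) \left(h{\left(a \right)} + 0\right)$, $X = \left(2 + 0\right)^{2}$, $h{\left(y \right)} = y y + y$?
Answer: $-126999$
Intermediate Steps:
$h{\left(y \right)} = y + y^{2}$ ($h{\left(y \right)} = y^{2} + y = y + y^{2}$)
$X = 4$ ($X = 2^{2} = 4$)
$U{\left(a,P \right)} = a \left(1 + a\right)^{2}$ ($U{\left(a,P \right)} = \left(a + 1\right) \left(a \left(1 + a\right) + 0\right) = \left(1 + a\right) a \left(1 + a\right) = a \left(1 + a\right)^{2}$)
$\left(U{\left(X,-3 \right)} + 1 \left(6 - 3\right)\right) \left(-1233\right) = \left(4 \left(1 + 4\right)^{2} + 1 \left(6 - 3\right)\right) \left(-1233\right) = \left(4 \cdot 5^{2} + 1 \cdot 3\right) \left(-1233\right) = \left(4 \cdot 25 + 3\right) \left(-1233\right) = \left(100 + 3\right) \left(-1233\right) = 103 \left(-1233\right) = -126999$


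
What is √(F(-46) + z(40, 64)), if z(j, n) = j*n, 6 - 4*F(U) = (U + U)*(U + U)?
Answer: 9*√22/2 ≈ 21.107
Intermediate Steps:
F(U) = 3/2 - U² (F(U) = 3/2 - (U + U)*(U + U)/4 = 3/2 - 2*U*2*U/4 = 3/2 - U²)
√(F(-46) + z(40, 64)) = √((3/2 - 1*(-46)²) + 40*64) = √((3/2 - 1*2116) + 2560) = √((3/2 - 2116) + 2560) = √(-4229/2 + 2560) = √(891/2) = 9*√22/2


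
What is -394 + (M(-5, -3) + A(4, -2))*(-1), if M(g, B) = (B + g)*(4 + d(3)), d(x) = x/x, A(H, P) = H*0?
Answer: -354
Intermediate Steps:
A(H, P) = 0
d(x) = 1
M(g, B) = 5*B + 5*g (M(g, B) = (B + g)*(4 + 1) = (B + g)*5 = 5*B + 5*g)
-394 + (M(-5, -3) + A(4, -2))*(-1) = -394 + ((5*(-3) + 5*(-5)) + 0)*(-1) = -394 + ((-15 - 25) + 0)*(-1) = -394 + (-40 + 0)*(-1) = -394 - 40*(-1) = -394 + 40 = -354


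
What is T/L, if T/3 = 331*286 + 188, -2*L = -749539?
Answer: 569124/749539 ≈ 0.75930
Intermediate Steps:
L = 749539/2 (L = -1/2*(-749539) = 749539/2 ≈ 3.7477e+5)
T = 284562 (T = 3*(331*286 + 188) = 3*(94666 + 188) = 3*94854 = 284562)
T/L = 284562/(749539/2) = 284562*(2/749539) = 569124/749539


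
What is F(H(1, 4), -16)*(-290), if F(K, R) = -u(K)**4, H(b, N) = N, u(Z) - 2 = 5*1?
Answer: 696290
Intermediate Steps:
u(Z) = 7 (u(Z) = 2 + 5*1 = 2 + 5 = 7)
F(K, R) = -2401 (F(K, R) = -1*7**4 = -1*2401 = -2401)
F(H(1, 4), -16)*(-290) = -2401*(-290) = 696290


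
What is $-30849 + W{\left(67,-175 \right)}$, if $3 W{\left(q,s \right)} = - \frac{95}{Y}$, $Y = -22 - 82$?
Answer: $- \frac{9624793}{312} \approx -30849.0$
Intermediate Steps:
$Y = -104$
$W{\left(q,s \right)} = \frac{95}{312}$ ($W{\left(q,s \right)} = \frac{\left(-95\right) \frac{1}{-104}}{3} = \frac{\left(-95\right) \left(- \frac{1}{104}\right)}{3} = \frac{1}{3} \cdot \frac{95}{104} = \frac{95}{312}$)
$-30849 + W{\left(67,-175 \right)} = -30849 + \frac{95}{312} = - \frac{9624793}{312}$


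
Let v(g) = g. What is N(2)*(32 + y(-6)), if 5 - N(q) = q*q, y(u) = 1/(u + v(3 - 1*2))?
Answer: 159/5 ≈ 31.800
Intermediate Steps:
y(u) = 1/(1 + u) (y(u) = 1/(u + (3 - 1*2)) = 1/(u + (3 - 2)) = 1/(u + 1) = 1/(1 + u))
N(q) = 5 - q² (N(q) = 5 - q*q = 5 - q²)
N(2)*(32 + y(-6)) = (5 - 1*2²)*(32 + 1/(1 - 6)) = (5 - 1*4)*(32 + 1/(-5)) = (5 - 4)*(32 - ⅕) = 1*(159/5) = 159/5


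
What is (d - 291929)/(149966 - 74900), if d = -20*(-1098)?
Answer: -269969/75066 ≈ -3.5964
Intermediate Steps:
d = 21960
(d - 291929)/(149966 - 74900) = (21960 - 291929)/(149966 - 74900) = -269969/75066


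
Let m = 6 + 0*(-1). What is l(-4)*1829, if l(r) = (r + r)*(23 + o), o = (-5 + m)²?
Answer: -351168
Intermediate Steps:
m = 6 (m = 6 + 0 = 6)
o = 1 (o = (-5 + 6)² = 1² = 1)
l(r) = 48*r (l(r) = (r + r)*(23 + 1) = (2*r)*24 = 48*r)
l(-4)*1829 = (48*(-4))*1829 = -192*1829 = -351168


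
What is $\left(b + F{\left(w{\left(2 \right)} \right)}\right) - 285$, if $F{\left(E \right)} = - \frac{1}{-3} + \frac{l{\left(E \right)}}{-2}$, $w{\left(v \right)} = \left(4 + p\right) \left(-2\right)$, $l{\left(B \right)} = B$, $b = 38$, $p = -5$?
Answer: $- \frac{743}{3} \approx -247.67$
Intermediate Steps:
$w{\left(v \right)} = 2$ ($w{\left(v \right)} = \left(4 - 5\right) \left(-2\right) = \left(-1\right) \left(-2\right) = 2$)
$F{\left(E \right)} = \frac{1}{3} - \frac{E}{2}$ ($F{\left(E \right)} = - \frac{1}{-3} + \frac{E}{-2} = \left(-1\right) \left(- \frac{1}{3}\right) + E \left(- \frac{1}{2}\right) = \frac{1}{3} - \frac{E}{2}$)
$\left(b + F{\left(w{\left(2 \right)} \right)}\right) - 285 = \left(38 + \left(\frac{1}{3} - 1\right)\right) - 285 = \left(38 - \frac{2}{3}\right) - 285 = \frac{112}{3} - 285 = - \frac{743}{3}$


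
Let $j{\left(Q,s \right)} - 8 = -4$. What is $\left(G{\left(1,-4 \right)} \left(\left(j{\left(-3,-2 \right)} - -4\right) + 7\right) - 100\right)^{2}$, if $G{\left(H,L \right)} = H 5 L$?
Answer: $160000$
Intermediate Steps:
$G{\left(H,L \right)} = 5 H L$
$j{\left(Q,s \right)} = 4$ ($j{\left(Q,s \right)} = 8 - 4 = 4$)
$\left(G{\left(1,-4 \right)} \left(\left(j{\left(-3,-2 \right)} - -4\right) + 7\right) - 100\right)^{2} = \left(5 \cdot 1 \left(-4\right) \left(\left(4 - -4\right) + 7\right) - 100\right)^{2} = \left(- 20 \left(\left(4 + 4\right) + 7\right) - 100\right)^{2} = \left(- 20 \left(8 + 7\right) - 100\right)^{2} = \left(\left(-20\right) 15 - 100\right)^{2} = \left(-300 - 100\right)^{2} = \left(-400\right)^{2} = 160000$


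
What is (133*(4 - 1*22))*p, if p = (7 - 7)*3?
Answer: 0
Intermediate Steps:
p = 0 (p = 0*3 = 0)
(133*(4 - 1*22))*p = (133*(4 - 1*22))*0 = (133*(4 - 22))*0 = (133*(-18))*0 = -2394*0 = 0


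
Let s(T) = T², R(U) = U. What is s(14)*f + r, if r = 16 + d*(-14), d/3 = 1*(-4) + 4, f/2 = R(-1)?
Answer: -376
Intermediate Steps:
f = -2 (f = 2*(-1) = -2)
d = 0 (d = 3*(1*(-4) + 4) = 3*(-4 + 4) = 3*0 = 0)
r = 16 (r = 16 + 0*(-14) = 16 + 0 = 16)
s(14)*f + r = 14²*(-2) + 16 = 196*(-2) + 16 = -392 + 16 = -376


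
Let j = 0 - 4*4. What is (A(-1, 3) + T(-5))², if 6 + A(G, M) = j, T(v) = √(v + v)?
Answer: (22 - I*√10)² ≈ 474.0 - 139.14*I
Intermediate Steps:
j = -16 (j = 0 - 16 = -16)
T(v) = √2*√v (T(v) = √(2*v) = √2*√v)
A(G, M) = -22 (A(G, M) = -6 - 16 = -22)
(A(-1, 3) + T(-5))² = (-22 + √2*√(-5))² = (-22 + √2*(I*√5))² = (-22 + I*√10)²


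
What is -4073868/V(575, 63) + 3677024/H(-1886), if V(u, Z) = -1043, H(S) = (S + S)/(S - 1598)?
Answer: 3344245141396/983549 ≈ 3.4002e+6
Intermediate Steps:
H(S) = 2*S/(-1598 + S) (H(S) = (2*S)/(-1598 + S) = 2*S/(-1598 + S))
-4073868/V(575, 63) + 3677024/H(-1886) = -4073868/(-1043) + 3677024/((2*(-1886)/(-1598 - 1886))) = -4073868*(-1/1043) + 3677024/((2*(-1886)/(-3484))) = 4073868/1043 + 3677024/((2*(-1886)*(-1/3484))) = 4073868/1043 + 3677024/(943/871) = 4073868/1043 + 3677024*(871/943) = 4073868/1043 + 3202687904/943 = 3344245141396/983549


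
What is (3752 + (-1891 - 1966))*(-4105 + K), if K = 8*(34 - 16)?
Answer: 415905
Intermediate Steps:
K = 144 (K = 8*18 = 144)
(3752 + (-1891 - 1966))*(-4105 + K) = (3752 + (-1891 - 1966))*(-4105 + 144) = (3752 - 3857)*(-3961) = -105*(-3961) = 415905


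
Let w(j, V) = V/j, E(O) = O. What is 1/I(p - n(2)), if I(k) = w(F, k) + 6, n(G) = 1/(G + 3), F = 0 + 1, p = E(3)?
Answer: 5/44 ≈ 0.11364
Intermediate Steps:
p = 3
F = 1
n(G) = 1/(3 + G)
I(k) = 6 + k (I(k) = k/1 + 6 = k*1 + 6 = k + 6 = 6 + k)
1/I(p - n(2)) = 1/(6 + (3 - 1/(3 + 2))) = 1/(6 + (3 - 1/5)) = 1/(6 + (3 - 1*⅕)) = 1/(6 + (3 - ⅕)) = 1/(6 + 14/5) = 1/(44/5) = 5/44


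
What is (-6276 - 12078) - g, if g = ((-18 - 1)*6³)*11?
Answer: 26790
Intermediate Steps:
g = -45144 (g = -19*216*11 = -4104*11 = -45144)
(-6276 - 12078) - g = (-6276 - 12078) - 1*(-45144) = -18354 + 45144 = 26790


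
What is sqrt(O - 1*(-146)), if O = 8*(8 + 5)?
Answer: 5*sqrt(10) ≈ 15.811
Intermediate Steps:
O = 104 (O = 8*13 = 104)
sqrt(O - 1*(-146)) = sqrt(104 - 1*(-146)) = sqrt(104 + 146) = sqrt(250) = 5*sqrt(10)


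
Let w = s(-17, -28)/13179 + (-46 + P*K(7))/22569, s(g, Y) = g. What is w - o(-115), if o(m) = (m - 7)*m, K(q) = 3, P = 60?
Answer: -1391012545739/99145617 ≈ -14030.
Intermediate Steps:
w = 460771/99145617 (w = -17/13179 + (-46 + 60*3)/22569 = -17*1/13179 + (-46 + 180)*(1/22569) = -17/13179 + 134*(1/22569) = -17/13179 + 134/22569 = 460771/99145617 ≈ 0.0046474)
o(m) = m*(-7 + m) (o(m) = (-7 + m)*m = m*(-7 + m))
w - o(-115) = 460771/99145617 - (-115)*(-7 - 115) = 460771/99145617 - (-115)*(-122) = 460771/99145617 - 1*14030 = 460771/99145617 - 14030 = -1391012545739/99145617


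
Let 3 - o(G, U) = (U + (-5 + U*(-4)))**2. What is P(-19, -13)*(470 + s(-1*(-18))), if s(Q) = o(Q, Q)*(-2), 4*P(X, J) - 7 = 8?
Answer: 55695/2 ≈ 27848.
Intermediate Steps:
o(G, U) = 3 - (-5 - 3*U)**2 (o(G, U) = 3 - (U + (-5 + U*(-4)))**2 = 3 - (U + (-5 - 4*U))**2 = 3 - (-5 - 3*U)**2)
P(X, J) = 15/4 (P(X, J) = 7/4 + (1/4)*8 = 7/4 + 2 = 15/4)
s(Q) = -6 + 2*(5 + 3*Q)**2 (s(Q) = (3 - (5 + 3*Q)**2)*(-2) = -6 + 2*(5 + 3*Q)**2)
P(-19, -13)*(470 + s(-1*(-18))) = 15*(470 + (-6 + 2*(5 + 3*(-1*(-18)))**2))/4 = 15*(470 + (-6 + 2*(5 + 3*18)**2))/4 = 15*(470 + (-6 + 2*(5 + 54)**2))/4 = 15*(470 + (-6 + 2*59**2))/4 = 15*(470 + (-6 + 2*3481))/4 = 15*(470 + (-6 + 6962))/4 = 15*(470 + 6956)/4 = (15/4)*7426 = 55695/2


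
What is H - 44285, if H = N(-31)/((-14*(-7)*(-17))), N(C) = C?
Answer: -73778779/1666 ≈ -44285.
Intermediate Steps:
H = 31/1666 (H = -31/(-14*(-7)*(-17)) = -31/(98*(-17)) = -31/(-1666) = -31*(-1/1666) = 31/1666 ≈ 0.018607)
H - 44285 = 31/1666 - 44285 = -73778779/1666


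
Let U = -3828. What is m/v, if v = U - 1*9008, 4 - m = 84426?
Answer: 42211/6418 ≈ 6.5770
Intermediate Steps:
m = -84422 (m = 4 - 1*84426 = 4 - 84426 = -84422)
v = -12836 (v = -3828 - 1*9008 = -3828 - 9008 = -12836)
m/v = -84422/(-12836) = -84422*(-1/12836) = 42211/6418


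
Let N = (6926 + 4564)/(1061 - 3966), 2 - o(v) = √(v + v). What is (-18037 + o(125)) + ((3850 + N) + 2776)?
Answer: -6630927/581 - 5*√10 ≈ -11429.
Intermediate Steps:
o(v) = 2 - √2*√v (o(v) = 2 - √(v + v) = 2 - √(2*v) = 2 - √2*√v)
N = -2298/581 (N = 11490/(-2905) = 11490*(-1/2905) = -2298/581 ≈ -3.9552)
(-18037 + o(125)) + ((3850 + N) + 2776) = (-18037 + (2 - √2*√125)) + ((3850 - 2298/581) + 2776) = (-18037 + (2 - √2*5*√5)) + (2234552/581 + 2776) = (-18037 + (2 - 5*√10)) + 3847408/581 = (-18035 - 5*√10) + 3847408/581 = -6630927/581 - 5*√10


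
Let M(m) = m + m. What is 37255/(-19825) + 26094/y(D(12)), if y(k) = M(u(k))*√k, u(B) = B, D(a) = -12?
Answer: -7451/3965 + 4349*I*√3/24 ≈ -1.8792 + 313.86*I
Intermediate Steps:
M(m) = 2*m
y(k) = 2*k^(3/2) (y(k) = (2*k)*√k = 2*k^(3/2))
37255/(-19825) + 26094/y(D(12)) = 37255/(-19825) + 26094/((2*(-12)^(3/2))) = 37255*(-1/19825) + 26094/((2*(-24*I*√3))) = -7451/3965 + 26094/((-48*I*√3)) = -7451/3965 + 26094*(I*√3/144) = -7451/3965 + 4349*I*√3/24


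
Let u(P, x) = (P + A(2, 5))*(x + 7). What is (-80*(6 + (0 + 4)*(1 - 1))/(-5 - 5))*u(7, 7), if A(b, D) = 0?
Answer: 4704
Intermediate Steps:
u(P, x) = P*(7 + x) (u(P, x) = (P + 0)*(x + 7) = P*(7 + x))
(-80*(6 + (0 + 4)*(1 - 1))/(-5 - 5))*u(7, 7) = (-80*(6 + (0 + 4)*(1 - 1))/(-5 - 5))*(7*(7 + 7)) = (-80*(6 + 4*0)/(-10))*(7*14) = -80*(6 + 0)*(-1)/10*98 = -480*(-1)/10*98 = -80*(-⅗)*98 = 48*98 = 4704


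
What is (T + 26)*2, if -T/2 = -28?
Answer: 164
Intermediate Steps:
T = 56 (T = -2*(-28) = 56)
(T + 26)*2 = (56 + 26)*2 = 82*2 = 164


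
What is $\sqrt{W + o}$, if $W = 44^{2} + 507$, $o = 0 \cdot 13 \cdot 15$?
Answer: $\sqrt{2443} \approx 49.427$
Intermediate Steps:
$o = 0$ ($o = 0 \cdot 15 = 0$)
$W = 2443$ ($W = 1936 + 507 = 2443$)
$\sqrt{W + o} = \sqrt{2443 + 0} = \sqrt{2443}$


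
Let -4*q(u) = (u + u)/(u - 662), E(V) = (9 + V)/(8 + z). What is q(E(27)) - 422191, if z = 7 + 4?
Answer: -2647559752/6271 ≈ -4.2219e+5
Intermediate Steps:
z = 11
E(V) = 9/19 + V/19 (E(V) = (9 + V)/(8 + 11) = (9 + V)/19 = (9 + V)*(1/19) = 9/19 + V/19)
q(u) = -u/(2*(-662 + u)) (q(u) = -(u + u)/(4*(u - 662)) = -2*u/(4*(-662 + u)) = -u/(2*(-662 + u)))
q(E(27)) - 422191 = -(9/19 + (1/19)*27)/(-1324 + 2*(9/19 + (1/19)*27)) - 422191 = -(9/19 + 27/19)/(-1324 + 2*(9/19 + 27/19)) - 422191 = -1*36/19/(-1324 + 2*(36/19)) - 422191 = -1*36/19/(-1324 + 72/19) - 422191 = -1*36/19/(-25084/19) - 422191 = -1*36/19*(-19/25084) - 422191 = 9/6271 - 422191 = -2647559752/6271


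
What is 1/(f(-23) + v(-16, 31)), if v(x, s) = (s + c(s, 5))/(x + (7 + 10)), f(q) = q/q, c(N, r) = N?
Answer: 1/63 ≈ 0.015873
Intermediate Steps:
f(q) = 1
v(x, s) = 2*s/(17 + x) (v(x, s) = (s + s)/(x + (7 + 10)) = (2*s)/(x + 17) = (2*s)/(17 + x) = 2*s/(17 + x))
1/(f(-23) + v(-16, 31)) = 1/(1 + 2*31/(17 - 16)) = 1/(1 + 2*31/1) = 1/(1 + 2*31*1) = 1/(1 + 62) = 1/63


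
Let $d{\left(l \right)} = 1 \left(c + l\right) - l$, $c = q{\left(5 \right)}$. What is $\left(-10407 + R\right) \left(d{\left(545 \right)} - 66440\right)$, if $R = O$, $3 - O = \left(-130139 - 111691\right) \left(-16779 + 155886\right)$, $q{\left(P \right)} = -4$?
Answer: $-2235191801316264$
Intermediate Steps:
$c = -4$
$O = 33640245813$ ($O = 3 - \left(-130139 - 111691\right) \left(-16779 + 155886\right) = 3 - \left(-241830\right) 139107 = 3 - -33640245810 = 3 + 33640245810 = 33640245813$)
$R = 33640245813$
$d{\left(l \right)} = -4$ ($d{\left(l \right)} = 1 \left(-4 + l\right) - l = \left(-4 + l\right) - l = -4$)
$\left(-10407 + R\right) \left(d{\left(545 \right)} - 66440\right) = \left(-10407 + 33640245813\right) \left(-4 - 66440\right) = 33640235406 \left(-66444\right) = -2235191801316264$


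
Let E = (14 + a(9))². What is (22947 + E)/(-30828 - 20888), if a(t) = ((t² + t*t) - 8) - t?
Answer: -12057/12929 ≈ -0.93255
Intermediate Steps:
a(t) = -8 - t + 2*t² (a(t) = ((t² + t²) - 8) - t = (2*t² - 8) - t = (-8 + 2*t²) - t = -8 - t + 2*t²)
E = 25281 (E = (14 + (-8 - 1*9 + 2*9²))² = (14 + (-8 - 9 + 2*81))² = (14 + (-8 - 9 + 162))² = (14 + 145)² = 159² = 25281)
(22947 + E)/(-30828 - 20888) = (22947 + 25281)/(-30828 - 20888) = 48228/(-51716) = 48228*(-1/51716) = -12057/12929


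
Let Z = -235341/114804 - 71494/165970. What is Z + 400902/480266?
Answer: -418391751371441/254194386435780 ≈ -1.6460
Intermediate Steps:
Z = -2625963497/1058556660 (Z = -235341*1/114804 - 71494*1/165970 = -26149/12756 - 35747/82985 = -2625963497/1058556660 ≈ -2.4807)
Z + 400902/480266 = -2625963497/1058556660 + 400902/480266 = -2625963497/1058556660 + 400902*(1/480266) = -2625963497/1058556660 + 200451/240133 = -418391751371441/254194386435780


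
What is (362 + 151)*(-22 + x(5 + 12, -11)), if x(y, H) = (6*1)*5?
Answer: 4104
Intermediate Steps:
x(y, H) = 30 (x(y, H) = 6*5 = 30)
(362 + 151)*(-22 + x(5 + 12, -11)) = (362 + 151)*(-22 + 30) = 513*8 = 4104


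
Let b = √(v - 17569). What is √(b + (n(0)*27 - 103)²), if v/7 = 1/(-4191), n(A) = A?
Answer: √(186341578929 + 4191*I*√308590396026)/4191 ≈ 103.0 + 0.64342*I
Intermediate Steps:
v = -7/4191 (v = 7/(-4191) = 7*(-1/4191) = -7/4191 ≈ -0.0016702)
b = I*√308590396026/4191 (b = √(-7/4191 - 17569) = √(-73631686/4191) = I*√308590396026/4191 ≈ 132.55*I)
√(b + (n(0)*27 - 103)²) = √(I*√308590396026/4191 + (0*27 - 103)²) = √(I*√308590396026/4191 + (0 - 103)²) = √(I*√308590396026/4191 + (-103)²) = √(I*√308590396026/4191 + 10609) = √(10609 + I*√308590396026/4191)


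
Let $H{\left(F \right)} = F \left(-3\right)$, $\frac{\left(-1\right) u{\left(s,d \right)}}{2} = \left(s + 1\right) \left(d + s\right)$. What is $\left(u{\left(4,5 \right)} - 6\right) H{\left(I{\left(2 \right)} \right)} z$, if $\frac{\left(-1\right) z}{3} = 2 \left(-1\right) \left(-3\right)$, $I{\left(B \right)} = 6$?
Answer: $-31104$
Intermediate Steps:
$u{\left(s,d \right)} = - 2 \left(1 + s\right) \left(d + s\right)$ ($u{\left(s,d \right)} = - 2 \left(s + 1\right) \left(d + s\right) = - 2 \left(1 + s\right) \left(d + s\right)$)
$H{\left(F \right)} = - 3 F$
$z = -18$ ($z = - 3 \cdot 2 \left(-1\right) \left(-3\right) = - 3 \left(\left(-2\right) \left(-3\right)\right) = \left(-3\right) 6 = -18$)
$\left(u{\left(4,5 \right)} - 6\right) H{\left(I{\left(2 \right)} \right)} z = \left(\left(\left(-2\right) 5 - 8 - 2 \cdot 4^{2} - 10 \cdot 4\right) - 6\right) \left(\left(-3\right) 6\right) \left(-18\right) = \left(\left(-10 - 8 - 32 - 40\right) - 6\right) \left(-18\right) \left(-18\right) = \left(-90 - 6\right) \left(-18\right) \left(-18\right) = \left(-96\right) \left(-18\right) \left(-18\right) = 1728 \left(-18\right) = -31104$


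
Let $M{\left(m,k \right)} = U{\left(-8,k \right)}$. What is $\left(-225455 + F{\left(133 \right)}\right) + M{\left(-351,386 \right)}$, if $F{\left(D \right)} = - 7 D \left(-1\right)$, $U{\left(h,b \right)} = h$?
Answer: $-224532$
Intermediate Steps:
$M{\left(m,k \right)} = -8$
$F{\left(D \right)} = 7 D$
$\left(-225455 + F{\left(133 \right)}\right) + M{\left(-351,386 \right)} = \left(-225455 + 7 \cdot 133\right) - 8 = \left(-225455 + 931\right) - 8 = -224524 - 8 = -224532$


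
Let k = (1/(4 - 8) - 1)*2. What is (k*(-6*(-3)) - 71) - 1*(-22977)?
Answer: 22861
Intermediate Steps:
k = -5/2 (k = (1/(-4) - 1)*2 = (-¼ - 1)*2 = -5/4*2 = -5/2 ≈ -2.5000)
(k*(-6*(-3)) - 71) - 1*(-22977) = (-(-15)*(-3) - 71) - 1*(-22977) = (-5/2*18 - 71) + 22977 = (-45 - 71) + 22977 = -116 + 22977 = 22861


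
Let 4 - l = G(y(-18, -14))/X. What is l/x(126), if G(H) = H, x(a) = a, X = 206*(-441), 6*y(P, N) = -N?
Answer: 155737/4905684 ≈ 0.031746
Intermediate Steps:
y(P, N) = -N/6 (y(P, N) = (-N)/6 = -N/6)
X = -90846
l = 155737/38934 (l = 4 - (-⅙*(-14))/(-90846) = 4 - 7*(-1)/(3*90846) = 4 - 1*(-1/38934) = 4 + 1/38934 = 155737/38934 ≈ 4.0000)
l/x(126) = (155737/38934)/126 = (155737/38934)*(1/126) = 155737/4905684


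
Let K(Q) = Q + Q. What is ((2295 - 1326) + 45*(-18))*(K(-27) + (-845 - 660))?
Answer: -247881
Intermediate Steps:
K(Q) = 2*Q
((2295 - 1326) + 45*(-18))*(K(-27) + (-845 - 660)) = ((2295 - 1326) + 45*(-18))*(2*(-27) + (-845 - 660)) = (969 - 810)*(-54 - 1505) = 159*(-1559) = -247881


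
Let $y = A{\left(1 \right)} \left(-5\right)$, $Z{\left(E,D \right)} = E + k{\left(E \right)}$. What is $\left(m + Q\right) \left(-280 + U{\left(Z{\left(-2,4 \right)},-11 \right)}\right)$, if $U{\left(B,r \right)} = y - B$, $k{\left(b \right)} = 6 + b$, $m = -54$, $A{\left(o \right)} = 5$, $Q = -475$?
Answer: $162403$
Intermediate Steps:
$Z{\left(E,D \right)} = 6 + 2 E$ ($Z{\left(E,D \right)} = E + \left(6 + E\right) = 6 + 2 E$)
$y = -25$ ($y = 5 \left(-5\right) = -25$)
$U{\left(B,r \right)} = -25 - B$
$\left(m + Q\right) \left(-280 + U{\left(Z{\left(-2,4 \right)},-11 \right)}\right) = \left(-54 - 475\right) \left(-280 - \left(31 - 4\right)\right) = - 529 \left(-280 - 27\right) = \left(-529\right) \left(-307\right) = 162403$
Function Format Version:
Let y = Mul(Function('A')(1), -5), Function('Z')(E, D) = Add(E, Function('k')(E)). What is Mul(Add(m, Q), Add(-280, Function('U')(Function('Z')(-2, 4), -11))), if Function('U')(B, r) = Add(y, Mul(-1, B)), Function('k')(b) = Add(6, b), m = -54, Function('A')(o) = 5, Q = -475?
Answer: 162403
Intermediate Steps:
Function('Z')(E, D) = Add(6, Mul(2, E)) (Function('Z')(E, D) = Add(E, Add(6, E)) = Add(6, Mul(2, E)))
y = -25 (y = Mul(5, -5) = -25)
Function('U')(B, r) = Add(-25, Mul(-1, B))
Mul(Add(m, Q), Add(-280, Function('U')(Function('Z')(-2, 4), -11))) = Mul(Add(-54, -475), Add(-280, Add(-25, Mul(-1, Add(6, Mul(2, -2)))))) = Mul(-529, Add(-280, Add(-25, Mul(-1, Add(6, -4))))) = Mul(-529, Add(-280, Add(-25, Mul(-1, 2)))) = Mul(-529, Add(-280, Add(-25, -2))) = Mul(-529, Add(-280, -27)) = Mul(-529, -307) = 162403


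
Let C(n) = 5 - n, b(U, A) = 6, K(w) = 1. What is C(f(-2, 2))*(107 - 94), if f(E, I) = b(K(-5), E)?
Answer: -13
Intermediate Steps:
f(E, I) = 6
C(f(-2, 2))*(107 - 94) = (5 - 1*6)*(107 - 94) = (5 - 6)*13 = -1*13 = -13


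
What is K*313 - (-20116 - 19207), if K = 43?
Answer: 52782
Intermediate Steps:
K*313 - (-20116 - 19207) = 43*313 - (-20116 - 19207) = 13459 - 1*(-39323) = 13459 + 39323 = 52782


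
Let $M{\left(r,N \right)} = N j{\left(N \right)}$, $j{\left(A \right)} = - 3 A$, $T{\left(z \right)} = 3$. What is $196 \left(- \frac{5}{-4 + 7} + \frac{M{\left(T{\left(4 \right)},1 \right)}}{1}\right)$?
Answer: $- \frac{2744}{3} \approx -914.67$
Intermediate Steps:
$M{\left(r,N \right)} = - 3 N^{2}$ ($M{\left(r,N \right)} = N \left(- 3 N\right) = - 3 N^{2}$)
$196 \left(- \frac{5}{-4 + 7} + \frac{M{\left(T{\left(4 \right)},1 \right)}}{1}\right) = 196 \left(- \frac{5}{-4 + 7} + \frac{\left(-3\right) 1^{2}}{1}\right) = 196 \left(- \frac{5}{3} + \left(-3\right) 1 \cdot 1\right) = 196 \left(\left(-5\right) \frac{1}{3} - 3\right) = 196 \left(- \frac{5}{3} - 3\right) = 196 \left(- \frac{14}{3}\right) = - \frac{2744}{3}$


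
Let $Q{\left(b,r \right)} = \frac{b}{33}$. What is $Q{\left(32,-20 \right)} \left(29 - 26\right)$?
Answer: $\frac{32}{11} \approx 2.9091$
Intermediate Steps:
$Q{\left(b,r \right)} = \frac{b}{33}$ ($Q{\left(b,r \right)} = b \frac{1}{33} = \frac{b}{33}$)
$Q{\left(32,-20 \right)} \left(29 - 26\right) = \frac{1}{33} \cdot 32 \left(29 - 26\right) = \frac{32}{33} \cdot 3 = \frac{32}{11}$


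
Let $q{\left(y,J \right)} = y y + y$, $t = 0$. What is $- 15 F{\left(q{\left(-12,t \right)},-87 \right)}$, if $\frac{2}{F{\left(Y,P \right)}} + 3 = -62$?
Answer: $\frac{6}{13} \approx 0.46154$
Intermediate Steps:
$q{\left(y,J \right)} = y + y^{2}$ ($q{\left(y,J \right)} = y^{2} + y = y + y^{2}$)
$F{\left(Y,P \right)} = - \frac{2}{65}$ ($F{\left(Y,P \right)} = \frac{2}{-3 - 62} = \frac{2}{-65} = 2 \left(- \frac{1}{65}\right) = - \frac{2}{65}$)
$- 15 F{\left(q{\left(-12,t \right)},-87 \right)} = \left(-15\right) \left(- \frac{2}{65}\right) = \frac{6}{13}$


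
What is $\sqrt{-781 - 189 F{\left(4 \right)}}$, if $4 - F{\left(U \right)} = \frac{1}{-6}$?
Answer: $\frac{i \sqrt{6274}}{2} \approx 39.604 i$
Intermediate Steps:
$F{\left(U \right)} = \frac{25}{6}$ ($F{\left(U \right)} = 4 - \frac{1}{-6} = 4 - - \frac{1}{6} = 4 + \frac{1}{6} = \frac{25}{6}$)
$\sqrt{-781 - 189 F{\left(4 \right)}} = \sqrt{-781 - \frac{1575}{2}} = \sqrt{- \frac{3137}{2}} = \frac{i \sqrt{6274}}{2}$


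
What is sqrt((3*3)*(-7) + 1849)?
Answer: sqrt(1786) ≈ 42.261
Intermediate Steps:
sqrt((3*3)*(-7) + 1849) = sqrt(9*(-7) + 1849) = sqrt(-63 + 1849) = sqrt(1786)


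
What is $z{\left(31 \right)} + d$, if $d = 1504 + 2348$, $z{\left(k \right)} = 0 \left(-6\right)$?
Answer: $3852$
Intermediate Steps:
$z{\left(k \right)} = 0$
$d = 3852$
$z{\left(31 \right)} + d = 0 + 3852 = 3852$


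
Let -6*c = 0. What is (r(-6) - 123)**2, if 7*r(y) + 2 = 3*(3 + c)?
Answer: 14884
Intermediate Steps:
c = 0 (c = -1/6*0 = 0)
r(y) = 1 (r(y) = -2/7 + (3*(3 + 0))/7 = -2/7 + (3*3)/7 = -2/7 + (1/7)*9 = -2/7 + 9/7 = 1)
(r(-6) - 123)**2 = (1 - 123)**2 = (-122)**2 = 14884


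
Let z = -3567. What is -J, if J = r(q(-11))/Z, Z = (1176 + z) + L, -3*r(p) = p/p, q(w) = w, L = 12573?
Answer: 1/30546 ≈ 3.2738e-5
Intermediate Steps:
r(p) = -1/3 (r(p) = -p/(3*p) = -1/3*1 = -1/3)
Z = 10182 (Z = (1176 - 3567) + 12573 = -2391 + 12573 = 10182)
J = -1/30546 (J = -1/3/10182 = -1/3*1/10182 = -1/30546 ≈ -3.2738e-5)
-J = -1*(-1/30546) = 1/30546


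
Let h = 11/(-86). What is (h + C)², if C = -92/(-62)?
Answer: 13068225/7107556 ≈ 1.8386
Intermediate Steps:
h = -11/86 (h = 11*(-1/86) = -11/86 ≈ -0.12791)
C = 46/31 (C = -92*(-1/62) = 46/31 ≈ 1.4839)
(h + C)² = (-11/86 + 46/31)² = (3615/2666)² = 13068225/7107556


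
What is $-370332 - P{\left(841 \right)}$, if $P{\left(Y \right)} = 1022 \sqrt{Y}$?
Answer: $-399970$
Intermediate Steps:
$-370332 - P{\left(841 \right)} = -370332 - 1022 \sqrt{841} = -370332 - 1022 \cdot 29 = -370332 - 29638 = -399970$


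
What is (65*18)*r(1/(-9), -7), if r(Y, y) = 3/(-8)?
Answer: -1755/4 ≈ -438.75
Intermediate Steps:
r(Y, y) = -3/8 (r(Y, y) = 3*(-⅛) = -3/8)
(65*18)*r(1/(-9), -7) = (65*18)*(-3/8) = 1170*(-3/8) = -1755/4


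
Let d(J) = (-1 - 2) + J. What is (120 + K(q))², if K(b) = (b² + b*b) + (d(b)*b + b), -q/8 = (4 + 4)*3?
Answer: 12342321216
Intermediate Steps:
q = -192 (q = -8*(4 + 4)*3 = -64*3 = -8*24 = -192)
d(J) = -3 + J
K(b) = b + 2*b² + b*(-3 + b) (K(b) = (b² + b*b) + ((-3 + b)*b + b) = (b² + b²) + (b*(-3 + b) + b) = 2*b² + (b + b*(-3 + b)) = b + 2*b² + b*(-3 + b))
(120 + K(q))² = (120 - 192*(-2 + 3*(-192)))² = (120 - 192*(-2 - 576))² = (120 - 192*(-578))² = (120 + 110976)² = 111096² = 12342321216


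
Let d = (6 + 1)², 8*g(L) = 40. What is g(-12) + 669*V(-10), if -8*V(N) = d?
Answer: -32741/8 ≈ -4092.6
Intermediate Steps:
g(L) = 5 (g(L) = (⅛)*40 = 5)
d = 49 (d = 7² = 49)
V(N) = -49/8 (V(N) = -⅛*49 = -49/8)
g(-12) + 669*V(-10) = 5 + 669*(-49/8) = 5 - 32781/8 = -32741/8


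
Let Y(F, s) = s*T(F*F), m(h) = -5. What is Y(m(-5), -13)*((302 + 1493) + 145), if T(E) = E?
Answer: -630500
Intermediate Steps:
Y(F, s) = s*F² (Y(F, s) = s*(F*F) = s*F²)
Y(m(-5), -13)*((302 + 1493) + 145) = (-13*(-5)²)*((302 + 1493) + 145) = (-13*25)*(1795 + 145) = -325*1940 = -630500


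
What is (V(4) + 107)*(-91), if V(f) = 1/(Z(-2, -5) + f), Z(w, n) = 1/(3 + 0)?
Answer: -9758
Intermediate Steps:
Z(w, n) = ⅓ (Z(w, n) = 1/3 = ⅓)
V(f) = 1/(⅓ + f)
(V(4) + 107)*(-91) = (3/(1 + 3*4) + 107)*(-91) = (3/(1 + 12) + 107)*(-91) = (3/13 + 107)*(-91) = (1394/13)*(-91) = -9758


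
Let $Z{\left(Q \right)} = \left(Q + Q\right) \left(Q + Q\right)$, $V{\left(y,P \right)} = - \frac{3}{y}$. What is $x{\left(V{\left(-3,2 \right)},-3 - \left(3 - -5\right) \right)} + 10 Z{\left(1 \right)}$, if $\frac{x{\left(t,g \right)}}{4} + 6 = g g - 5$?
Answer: $480$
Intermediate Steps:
$x{\left(t,g \right)} = -44 + 4 g^{2}$ ($x{\left(t,g \right)} = -24 + 4 \left(g g - 5\right) = -24 + 4 \left(g^{2} - 5\right) = -24 + 4 \left(-5 + g^{2}\right) = -24 + \left(-20 + 4 g^{2}\right) = -44 + 4 g^{2}$)
$Z{\left(Q \right)} = 4 Q^{2}$ ($Z{\left(Q \right)} = 2 Q 2 Q = 4 Q^{2}$)
$x{\left(V{\left(-3,2 \right)},-3 - \left(3 - -5\right) \right)} + 10 Z{\left(1 \right)} = \left(-44 + 4 \left(-3 - \left(3 - -5\right)\right)^{2}\right) + 10 \cdot 4 \cdot 1^{2} = \left(-44 + 4 \left(-3 - \left(3 + 5\right)\right)^{2}\right) + 10 \cdot 4 \cdot 1 = \left(-44 + 4 \left(-3 - 8\right)^{2}\right) + 10 \cdot 4 = \left(-44 + 4 \left(-3 - 8\right)^{2}\right) + 40 = \left(-44 + 4 \left(-11\right)^{2}\right) + 40 = \left(-44 + 4 \cdot 121\right) + 40 = \left(-44 + 484\right) + 40 = 440 + 40 = 480$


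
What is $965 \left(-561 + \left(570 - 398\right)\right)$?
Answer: $-375385$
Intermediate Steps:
$965 \left(-561 + \left(570 - 398\right)\right) = 965 \left(-561 + 172\right) = 965 \left(-389\right) = -375385$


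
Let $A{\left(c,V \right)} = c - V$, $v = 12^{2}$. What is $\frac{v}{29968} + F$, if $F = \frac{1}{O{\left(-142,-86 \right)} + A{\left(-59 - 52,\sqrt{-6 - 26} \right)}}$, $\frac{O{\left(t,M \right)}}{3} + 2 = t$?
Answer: $\frac{1636890}{552312113} + \frac{4 i \sqrt{2}}{294881} \approx 0.0029637 + 1.9184 \cdot 10^{-5} i$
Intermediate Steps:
$O{\left(t,M \right)} = -6 + 3 t$
$v = 144$
$F = \frac{1}{-543 - 4 i \sqrt{2}}$ ($F = \frac{1}{\left(-6 + 3 \left(-142\right)\right) - \left(111 + \sqrt{-6 - 26}\right)} = \frac{1}{\left(-6 - 426\right) - \left(111 + \sqrt{-32}\right)} = \frac{1}{-432 - \left(111 + 4 i \sqrt{2}\right)} = \frac{1}{-543 - 4 i \sqrt{2}} \approx -0.0018414 + 1.918 \cdot 10^{-5} i$)
$\frac{v}{29968} + F = \frac{144}{29968} + \frac{i}{- 543 i + 4 \sqrt{2}} = 144 \cdot \frac{1}{29968} + \frac{i}{- 543 i + 4 \sqrt{2}} = \frac{9}{1873} + \frac{i}{- 543 i + 4 \sqrt{2}}$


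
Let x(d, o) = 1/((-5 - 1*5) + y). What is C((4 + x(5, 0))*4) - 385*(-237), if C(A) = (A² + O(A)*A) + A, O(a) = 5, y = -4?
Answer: 4487725/49 ≈ 91586.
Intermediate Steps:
x(d, o) = -1/14 (x(d, o) = 1/((-5 - 1*5) - 4) = 1/((-5 - 5) - 4) = 1/(-10 - 4) = 1/(-14) = -1/14)
C(A) = A² + 6*A (C(A) = (A² + 5*A) + A = A² + 6*A)
C((4 + x(5, 0))*4) - 385*(-237) = ((4 - 1/14)*4)*(6 + (4 - 1/14)*4) - 385*(-237) = ((55/14)*4)*(6 + (55/14)*4) + 91245 = 110*(6 + 110/7)/7 + 91245 = (110/7)*(152/7) + 91245 = 16720/49 + 91245 = 4487725/49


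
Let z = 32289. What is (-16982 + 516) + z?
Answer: 15823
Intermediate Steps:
(-16982 + 516) + z = (-16982 + 516) + 32289 = -16466 + 32289 = 15823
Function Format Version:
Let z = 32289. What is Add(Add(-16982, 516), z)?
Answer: 15823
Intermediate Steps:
Add(Add(-16982, 516), z) = Add(Add(-16982, 516), 32289) = Add(-16466, 32289) = 15823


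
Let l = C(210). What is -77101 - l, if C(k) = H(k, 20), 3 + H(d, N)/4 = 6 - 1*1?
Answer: -77109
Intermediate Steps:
H(d, N) = 8 (H(d, N) = -12 + 4*(6 - 1*1) = -12 + 4*(6 - 1) = -12 + 4*5 = -12 + 20 = 8)
C(k) = 8
l = 8
-77101 - l = -77101 - 1*8 = -77101 - 8 = -77109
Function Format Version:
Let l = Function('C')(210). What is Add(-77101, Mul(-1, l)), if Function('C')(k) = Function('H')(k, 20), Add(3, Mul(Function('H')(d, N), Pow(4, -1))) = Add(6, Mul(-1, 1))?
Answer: -77109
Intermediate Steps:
Function('H')(d, N) = 8 (Function('H')(d, N) = Add(-12, Mul(4, Add(6, Mul(-1, 1)))) = Add(-12, Mul(4, Add(6, -1))) = Add(-12, Mul(4, 5)) = Add(-12, 20) = 8)
Function('C')(k) = 8
l = 8
Add(-77101, Mul(-1, l)) = Add(-77101, Mul(-1, 8)) = Add(-77101, -8) = -77109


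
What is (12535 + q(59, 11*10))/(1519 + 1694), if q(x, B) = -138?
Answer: 1771/459 ≈ 3.8584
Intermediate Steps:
(12535 + q(59, 11*10))/(1519 + 1694) = (12535 - 138)/(1519 + 1694) = 12397/3213 = 12397*(1/3213) = 1771/459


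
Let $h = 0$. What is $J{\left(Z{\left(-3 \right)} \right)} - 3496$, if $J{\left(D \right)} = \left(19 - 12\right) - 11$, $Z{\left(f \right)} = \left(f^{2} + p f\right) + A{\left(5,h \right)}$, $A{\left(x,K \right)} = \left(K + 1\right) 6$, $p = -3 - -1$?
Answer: $-3500$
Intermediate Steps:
$p = -2$ ($p = -3 + 1 = -2$)
$A{\left(x,K \right)} = 6 + 6 K$ ($A{\left(x,K \right)} = \left(1 + K\right) 6 = 6 + 6 K$)
$Z{\left(f \right)} = 6 + f^{2} - 2 f$ ($Z{\left(f \right)} = \left(f^{2} - 2 f\right) + \left(6 + 6 \cdot 0\right) = \left(f^{2} - 2 f\right) + \left(6 + 0\right) = \left(f^{2} - 2 f\right) + 6 = 6 + f^{2} - 2 f$)
$J{\left(D \right)} = -4$ ($J{\left(D \right)} = 7 - 11 = -4$)
$J{\left(Z{\left(-3 \right)} \right)} - 3496 = -4 - 3496 = -3500$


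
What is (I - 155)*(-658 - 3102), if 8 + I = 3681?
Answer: -13227680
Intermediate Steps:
I = 3673 (I = -8 + 3681 = 3673)
(I - 155)*(-658 - 3102) = (3673 - 155)*(-658 - 3102) = 3518*(-3760) = -13227680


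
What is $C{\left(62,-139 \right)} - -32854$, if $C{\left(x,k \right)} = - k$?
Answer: $32993$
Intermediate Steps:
$C{\left(62,-139 \right)} - -32854 = \left(-1\right) \left(-139\right) - -32854 = 139 + 32854 = 32993$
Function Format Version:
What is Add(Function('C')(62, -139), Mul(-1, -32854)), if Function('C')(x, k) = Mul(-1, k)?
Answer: 32993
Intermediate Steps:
Add(Function('C')(62, -139), Mul(-1, -32854)) = Add(Mul(-1, -139), Mul(-1, -32854)) = Add(139, 32854) = 32993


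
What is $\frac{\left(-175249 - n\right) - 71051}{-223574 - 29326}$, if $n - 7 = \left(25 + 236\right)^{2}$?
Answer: $\frac{78607}{63225} \approx 1.2433$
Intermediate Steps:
$n = 68128$ ($n = 7 + \left(25 + 236\right)^{2} = 7 + 261^{2} = 7 + 68121 = 68128$)
$\frac{\left(-175249 - n\right) - 71051}{-223574 - 29326} = \frac{\left(-175249 - 68128\right) - 71051}{-223574 - 29326} = \frac{\left(-175249 - 68128\right) - 71051}{-252900} = \left(-243377 - 71051\right) \left(- \frac{1}{252900}\right) = \left(-314428\right) \left(- \frac{1}{252900}\right) = \frac{78607}{63225}$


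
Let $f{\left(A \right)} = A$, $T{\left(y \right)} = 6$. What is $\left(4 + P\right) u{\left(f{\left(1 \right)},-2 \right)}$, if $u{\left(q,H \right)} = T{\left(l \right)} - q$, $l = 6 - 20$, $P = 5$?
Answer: $45$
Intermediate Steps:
$l = -14$ ($l = 6 - 20 = -14$)
$u{\left(q,H \right)} = 6 - q$
$\left(4 + P\right) u{\left(f{\left(1 \right)},-2 \right)} = \left(4 + 5\right) \left(6 - 1\right) = 9 \left(6 - 1\right) = 9 \cdot 5 = 45$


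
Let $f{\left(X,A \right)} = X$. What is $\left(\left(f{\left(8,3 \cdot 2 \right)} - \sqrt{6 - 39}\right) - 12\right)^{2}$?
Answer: $\left(4 + i \sqrt{33}\right)^{2} \approx -17.0 + 45.956 i$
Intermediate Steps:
$\left(\left(f{\left(8,3 \cdot 2 \right)} - \sqrt{6 - 39}\right) - 12\right)^{2} = \left(\left(8 - \sqrt{6 - 39}\right) - 12\right)^{2} = \left(\left(8 - \sqrt{-33}\right) - 12\right)^{2} = \left(\left(8 - i \sqrt{33}\right) - 12\right)^{2} = \left(-4 - i \sqrt{33}\right)^{2}$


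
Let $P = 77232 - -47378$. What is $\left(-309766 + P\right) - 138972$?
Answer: $-324128$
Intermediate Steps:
$P = 124610$ ($P = 77232 + 47378 = 124610$)
$\left(-309766 + P\right) - 138972 = \left(-309766 + 124610\right) - 138972 = -185156 - 138972 = -324128$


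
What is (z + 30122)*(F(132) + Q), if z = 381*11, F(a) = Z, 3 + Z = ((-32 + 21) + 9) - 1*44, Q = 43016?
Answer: 1474326671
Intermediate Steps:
Z = -49 (Z = -3 + (((-32 + 21) + 9) - 1*44) = -3 + ((-11 + 9) - 44) = -3 + (-2 - 44) = -3 - 46 = -49)
F(a) = -49
z = 4191
(z + 30122)*(F(132) + Q) = (4191 + 30122)*(-49 + 43016) = 34313*42967 = 1474326671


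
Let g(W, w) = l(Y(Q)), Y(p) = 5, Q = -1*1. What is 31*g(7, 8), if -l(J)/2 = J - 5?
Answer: 0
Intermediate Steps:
Q = -1
l(J) = 10 - 2*J (l(J) = -2*(J - 5) = -2*(-5 + J) = 10 - 2*J)
g(W, w) = 0 (g(W, w) = 10 - 2*5 = 10 - 10 = 0)
31*g(7, 8) = 31*0 = 0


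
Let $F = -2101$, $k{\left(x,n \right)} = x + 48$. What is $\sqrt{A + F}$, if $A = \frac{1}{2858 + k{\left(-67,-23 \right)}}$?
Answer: $\frac{i \sqrt{16933891182}}{2839} \approx 45.837 i$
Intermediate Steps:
$k{\left(x,n \right)} = 48 + x$
$A = \frac{1}{2839}$ ($A = \frac{1}{2858 + \left(48 - 67\right)} = \frac{1}{2858 - 19} = \frac{1}{2839} \approx 0.00035224$)
$\sqrt{A + F} = \sqrt{\frac{1}{2839} - 2101} = \sqrt{- \frac{5964738}{2839}} = \frac{i \sqrt{16933891182}}{2839}$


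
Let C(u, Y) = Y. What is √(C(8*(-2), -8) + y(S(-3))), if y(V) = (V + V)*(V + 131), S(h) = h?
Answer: 2*I*√194 ≈ 27.857*I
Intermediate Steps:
y(V) = 2*V*(131 + V) (y(V) = (2*V)*(131 + V) = 2*V*(131 + V))
√(C(8*(-2), -8) + y(S(-3))) = √(-8 + 2*(-3)*(131 - 3)) = √(-8 + 2*(-3)*128) = √(-8 - 768) = √(-776) = 2*I*√194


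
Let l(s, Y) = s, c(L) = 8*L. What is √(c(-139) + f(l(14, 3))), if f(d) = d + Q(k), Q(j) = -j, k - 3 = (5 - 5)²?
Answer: I*√1101 ≈ 33.181*I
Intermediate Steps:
k = 3 (k = 3 + (5 - 5)² = 3 + 0² = 3 + 0 = 3)
f(d) = -3 + d (f(d) = d - 1*3 = d - 3 = -3 + d)
√(c(-139) + f(l(14, 3))) = √(8*(-139) + (-3 + 14)) = √(-1112 + 11) = √(-1101) = I*√1101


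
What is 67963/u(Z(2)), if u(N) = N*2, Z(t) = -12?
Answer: -67963/24 ≈ -2831.8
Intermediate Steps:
u(N) = 2*N
67963/u(Z(2)) = 67963/((2*(-12))) = 67963/(-24) = 67963*(-1/24) = -67963/24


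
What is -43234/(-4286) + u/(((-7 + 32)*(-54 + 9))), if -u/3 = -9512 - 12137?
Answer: -38287432/803625 ≈ -47.643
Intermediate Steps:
u = 64947 (u = -3*(-9512 - 12137) = -3*(-21649) = 64947)
-43234/(-4286) + u/(((-7 + 32)*(-54 + 9))) = -43234/(-4286) + 64947/(((-7 + 32)*(-54 + 9))) = -43234*(-1/4286) + 64947/((25*(-45))) = 21617/2143 + 64947/(-1125) = 21617/2143 + 64947*(-1/1125) = 21617/2143 - 21649/375 = -38287432/803625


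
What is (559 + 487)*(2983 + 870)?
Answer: 4030238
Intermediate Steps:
(559 + 487)*(2983 + 870) = 1046*3853 = 4030238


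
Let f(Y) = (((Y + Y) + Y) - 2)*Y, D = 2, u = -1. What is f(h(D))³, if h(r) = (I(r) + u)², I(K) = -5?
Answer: 55568042496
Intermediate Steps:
h(r) = 36 (h(r) = (-5 - 1)² = (-6)² = 36)
f(Y) = Y*(-2 + 3*Y) (f(Y) = ((2*Y + Y) - 2)*Y = (3*Y - 2)*Y = (-2 + 3*Y)*Y = Y*(-2 + 3*Y))
f(h(D))³ = (36*(-2 + 3*36))³ = (36*(-2 + 108))³ = (36*106)³ = 3816³ = 55568042496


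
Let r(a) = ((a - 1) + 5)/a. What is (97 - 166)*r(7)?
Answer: -759/7 ≈ -108.43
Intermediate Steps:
r(a) = (4 + a)/a (r(a) = ((-1 + a) + 5)/a = (4 + a)/a)
(97 - 166)*r(7) = (97 - 166)*((4 + 7)/7) = -69*11/7 = -759/7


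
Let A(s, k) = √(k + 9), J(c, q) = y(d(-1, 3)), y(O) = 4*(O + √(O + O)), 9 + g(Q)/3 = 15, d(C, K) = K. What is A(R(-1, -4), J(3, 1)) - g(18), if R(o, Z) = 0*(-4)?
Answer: -18 + √(21 + 4*√6) ≈ -12.450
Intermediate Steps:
R(o, Z) = 0
g(Q) = 18 (g(Q) = -27 + 3*15 = -27 + 45 = 18)
y(O) = 4*O + 4*√2*√O (y(O) = 4*(O + √(2*O)) = 4*(O + √2*√O) = 4*O + 4*√2*√O)
J(c, q) = 12 + 4*√6 (J(c, q) = 4*3 + 4*√2*√3 = 12 + 4*√6)
A(s, k) = √(9 + k)
A(R(-1, -4), J(3, 1)) - g(18) = √(9 + (12 + 4*√6)) - 1*18 = √(21 + 4*√6) - 18 = -18 + √(21 + 4*√6)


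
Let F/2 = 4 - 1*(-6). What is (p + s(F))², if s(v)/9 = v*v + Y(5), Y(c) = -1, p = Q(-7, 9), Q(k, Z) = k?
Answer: 12845056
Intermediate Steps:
p = -7
F = 20 (F = 2*(4 - 1*(-6)) = 2*(4 + 6) = 2*10 = 20)
s(v) = -9 + 9*v² (s(v) = 9*(v*v - 1) = 9*(v² - 1) = 9*(-1 + v²) = -9 + 9*v²)
(p + s(F))² = (-7 + (-9 + 9*20²))² = (-7 + (-9 + 9*400))² = (-7 + (-9 + 3600))² = (-7 + 3591)² = 3584² = 12845056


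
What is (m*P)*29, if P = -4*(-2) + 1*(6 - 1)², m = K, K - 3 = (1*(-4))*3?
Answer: -8613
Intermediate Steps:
K = -9 (K = 3 + (1*(-4))*3 = 3 - 4*3 = 3 - 12 = -9)
m = -9
P = 33 (P = 8 + 1*5² = 8 + 1*25 = 8 + 25 = 33)
(m*P)*29 = -9*33*29 = -297*29 = -8613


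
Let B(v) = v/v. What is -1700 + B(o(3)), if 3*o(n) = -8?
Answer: -1699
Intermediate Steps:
o(n) = -8/3 (o(n) = (1/3)*(-8) = -8/3)
B(v) = 1
-1700 + B(o(3)) = -1700 + 1 = -1699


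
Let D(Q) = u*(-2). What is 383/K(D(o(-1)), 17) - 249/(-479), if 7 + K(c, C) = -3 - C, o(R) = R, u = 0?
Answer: -176734/12933 ≈ -13.665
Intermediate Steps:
D(Q) = 0 (D(Q) = 0*(-2) = 0)
K(c, C) = -10 - C (K(c, C) = -7 + (-3 - C) = -10 - C)
383/K(D(o(-1)), 17) - 249/(-479) = 383/(-10 - 1*17) - 249/(-479) = 383/(-10 - 17) - 249*(-1/479) = 383/(-27) + 249/479 = 383*(-1/27) + 249/479 = -383/27 + 249/479 = -176734/12933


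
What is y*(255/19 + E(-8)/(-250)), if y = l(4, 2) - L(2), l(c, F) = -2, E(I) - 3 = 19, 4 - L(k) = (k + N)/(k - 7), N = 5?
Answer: -1171642/11875 ≈ -98.665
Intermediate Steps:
L(k) = 4 - (5 + k)/(-7 + k) (L(k) = 4 - (k + 5)/(k - 7) = 4 - (5 + k)/(-7 + k))
E(I) = 22 (E(I) = 3 + 19 = 22)
y = -37/5 (y = -2 - 3*(-11 + 2)/(-7 + 2) = -2 - 3*(-9)/(-5) = -2 - 3*(-1)*(-9)/5 = -2 - 1*27/5 = -2 - 27/5 = -37/5 ≈ -7.4000)
y*(255/19 + E(-8)/(-250)) = -37*(255/19 + 22/(-250))/5 = -37*(255*(1/19) + 22*(-1/250))/5 = -37*(255/19 - 11/125)/5 = -37/5*31666/2375 = -1171642/11875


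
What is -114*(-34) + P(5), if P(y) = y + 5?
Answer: 3886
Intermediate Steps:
P(y) = 5 + y
-114*(-34) + P(5) = -114*(-34) + (5 + 5) = 3876 + 10 = 3886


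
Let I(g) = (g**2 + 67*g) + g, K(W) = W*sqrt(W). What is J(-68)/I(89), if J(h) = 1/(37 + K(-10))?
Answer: 37/33102037 + 10*I*sqrt(10)/33102037 ≈ 1.1178e-6 + 9.5531e-7*I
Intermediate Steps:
K(W) = W**(3/2)
I(g) = g**2 + 68*g
J(h) = 1/(37 - 10*I*sqrt(10)) (J(h) = 1/(37 + (-10)**(3/2)) = 1/(37 - 10*I*sqrt(10)))
J(-68)/I(89) = (37/2369 + 10*I*sqrt(10)/2369)/((89*(68 + 89))) = (37/2369 + 10*I*sqrt(10)/2369)/((89*157)) = (37/2369 + 10*I*sqrt(10)/2369)/13973 = (37/2369 + 10*I*sqrt(10)/2369)*(1/13973) = 37/33102037 + 10*I*sqrt(10)/33102037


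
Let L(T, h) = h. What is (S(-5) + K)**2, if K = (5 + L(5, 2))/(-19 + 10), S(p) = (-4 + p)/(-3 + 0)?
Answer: 400/81 ≈ 4.9383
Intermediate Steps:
S(p) = 4/3 - p/3 (S(p) = (-4 + p)/(-3) = (-4 + p)*(-1/3) = 4/3 - p/3)
K = -7/9 (K = (5 + 2)/(-19 + 10) = 7/(-9) = 7*(-1/9) = -7/9 ≈ -0.77778)
(S(-5) + K)**2 = ((4/3 - 1/3*(-5)) - 7/9)**2 = ((4/3 + 5/3) - 7/9)**2 = (3 - 7/9)**2 = (20/9)**2 = 400/81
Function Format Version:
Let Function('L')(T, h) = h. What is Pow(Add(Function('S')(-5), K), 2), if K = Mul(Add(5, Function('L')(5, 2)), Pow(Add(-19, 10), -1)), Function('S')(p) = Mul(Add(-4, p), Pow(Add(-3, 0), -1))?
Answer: Rational(400, 81) ≈ 4.9383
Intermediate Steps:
Function('S')(p) = Add(Rational(4, 3), Mul(Rational(-1, 3), p)) (Function('S')(p) = Mul(Add(-4, p), Pow(-3, -1)) = Mul(Add(-4, p), Rational(-1, 3)) = Add(Rational(4, 3), Mul(Rational(-1, 3), p)))
K = Rational(-7, 9) (K = Mul(Add(5, 2), Pow(Add(-19, 10), -1)) = Mul(7, Pow(-9, -1)) = Mul(7, Rational(-1, 9)) = Rational(-7, 9) ≈ -0.77778)
Pow(Add(Function('S')(-5), K), 2) = Pow(Add(Add(Rational(4, 3), Mul(Rational(-1, 3), -5)), Rational(-7, 9)), 2) = Pow(Add(Add(Rational(4, 3), Rational(5, 3)), Rational(-7, 9)), 2) = Pow(Add(3, Rational(-7, 9)), 2) = Pow(Rational(20, 9), 2) = Rational(400, 81)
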